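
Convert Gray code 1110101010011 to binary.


Gray code: 1110101010011
MSB stays the same: 1
Each subsequent bit = prev_binary XOR current_gray:
  B[1] = 1 XOR 1 = 0
  B[2] = 0 XOR 1 = 1
  B[3] = 1 XOR 0 = 1
  B[4] = 1 XOR 1 = 0
  B[5] = 0 XOR 0 = 0
  B[6] = 0 XOR 1 = 1
  B[7] = 1 XOR 0 = 1
  B[8] = 1 XOR 1 = 0
  B[9] = 0 XOR 0 = 0
  B[10] = 0 XOR 0 = 0
  B[11] = 0 XOR 1 = 1
  B[12] = 1 XOR 1 = 0
= 1011001100010 (5730 decimal)


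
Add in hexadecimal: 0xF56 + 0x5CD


Align and add column by column (LSB to MSB, each column mod 16 with carry):
  0F56
+ 05CD
  ----
  col 0: 6(6) + D(13) + 0 (carry in) = 19 → 3(3), carry out 1
  col 1: 5(5) + C(12) + 1 (carry in) = 18 → 2(2), carry out 1
  col 2: F(15) + 5(5) + 1 (carry in) = 21 → 5(5), carry out 1
  col 3: 0(0) + 0(0) + 1 (carry in) = 1 → 1(1), carry out 0
Reading digits MSB→LSB: 1523
Strip leading zeros: 1523
= 0x1523


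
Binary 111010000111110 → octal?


Group into 3-bit groups: 111010000111110
  111 = 7
  010 = 2
  000 = 0
  111 = 7
  110 = 6
= 0o72076


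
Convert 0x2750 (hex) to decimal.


Positional values:
Position 0: 0 × 16^0 = 0 × 1 = 0
Position 1: 5 × 16^1 = 5 × 16 = 80
Position 2: 7 × 16^2 = 7 × 256 = 1792
Position 3: 2 × 16^3 = 2 × 4096 = 8192
Sum = 0 + 80 + 1792 + 8192
= 10064


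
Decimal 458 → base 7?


Divide by 7 repeatedly:
458 ÷ 7 = 65 remainder 3
65 ÷ 7 = 9 remainder 2
9 ÷ 7 = 1 remainder 2
1 ÷ 7 = 0 remainder 1
Reading remainders bottom-up:
= 1223


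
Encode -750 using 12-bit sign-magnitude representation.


Sign bit: 1 (negative)
Magnitude: 750 = 01011101110
= 101011101110


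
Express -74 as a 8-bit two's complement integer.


Original: 01001010
Step 1 - Invert all bits: 10110101
Step 2 - Add 1: 10110101 + 1
= 10110110 (represents -74)


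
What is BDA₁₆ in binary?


Each hex digit → 4 binary bits:
  B = 1011
  D = 1101
  A = 1010
Concatenate: 1011 1101 1010
= 101111011010


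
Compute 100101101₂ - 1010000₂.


Align and subtract column by column (LSB to MSB, borrowing when needed):
  100101101
- 001010000
  ---------
  col 0: (1 - 0 borrow-in) - 0 → 1 - 0 = 1, borrow out 0
  col 1: (0 - 0 borrow-in) - 0 → 0 - 0 = 0, borrow out 0
  col 2: (1 - 0 borrow-in) - 0 → 1 - 0 = 1, borrow out 0
  col 3: (1 - 0 borrow-in) - 0 → 1 - 0 = 1, borrow out 0
  col 4: (0 - 0 borrow-in) - 1 → borrow from next column: (0+2) - 1 = 1, borrow out 1
  col 5: (1 - 1 borrow-in) - 0 → 0 - 0 = 0, borrow out 0
  col 6: (0 - 0 borrow-in) - 1 → borrow from next column: (0+2) - 1 = 1, borrow out 1
  col 7: (0 - 1 borrow-in) - 0 → borrow from next column: (-1+2) - 0 = 1, borrow out 1
  col 8: (1 - 1 borrow-in) - 0 → 0 - 0 = 0, borrow out 0
Reading bits MSB→LSB: 011011101
Strip leading zeros: 11011101
= 11011101


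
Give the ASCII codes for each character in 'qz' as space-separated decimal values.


String: 'qz'  (2 characters)
Per-character ASCII lookup:
  'q': lowercase starts at 97: 'q' = 97 + 16 = 113
  'z': lowercase starts at 97: 'z' = 97 + 25 = 122
= 113 122


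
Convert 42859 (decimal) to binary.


Divide by 2 repeatedly:
42859 ÷ 2 = 21429 remainder 1
21429 ÷ 2 = 10714 remainder 1
10714 ÷ 2 = 5357 remainder 0
5357 ÷ 2 = 2678 remainder 1
2678 ÷ 2 = 1339 remainder 0
1339 ÷ 2 = 669 remainder 1
669 ÷ 2 = 334 remainder 1
334 ÷ 2 = 167 remainder 0
167 ÷ 2 = 83 remainder 1
83 ÷ 2 = 41 remainder 1
41 ÷ 2 = 20 remainder 1
20 ÷ 2 = 10 remainder 0
10 ÷ 2 = 5 remainder 0
5 ÷ 2 = 2 remainder 1
2 ÷ 2 = 1 remainder 0
1 ÷ 2 = 0 remainder 1
Reading remainders bottom-up:
= 1010011101101011


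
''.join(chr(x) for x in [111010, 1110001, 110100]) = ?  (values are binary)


Codes (binary): 111010 1110001 110100
Per-code ASCII lookup:
  111010 = 58  (special character) → ':'
  1110001 = 113  (range 97-122: lowercase, 113 - 97 = 16) → 'q'
  110100 = 52  (range 48-57: digits, 52 - 48 = 4) → '4'
= ':q4'


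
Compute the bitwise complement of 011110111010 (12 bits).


Original: 011110111010
Invert all bits:
  bit 0: 0 → 1
  bit 1: 1 → 0
  bit 2: 1 → 0
  bit 3: 1 → 0
  bit 4: 1 → 0
  bit 5: 0 → 1
  bit 6: 1 → 0
  bit 7: 1 → 0
  bit 8: 1 → 0
  bit 9: 0 → 1
  bit 10: 1 → 0
  bit 11: 0 → 1
= 100001000101


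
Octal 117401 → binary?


Each octal digit → 3 binary bits:
  1 = 001
  1 = 001
  7 = 111
  4 = 100
  0 = 000
  1 = 001
Concatenate: 001 001 111 100 000 001
= 001001111100000001


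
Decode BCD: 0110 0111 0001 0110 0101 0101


Each 4-bit group → digit:
  0110 → 6
  0111 → 7
  0001 → 1
  0110 → 6
  0101 → 5
  0101 → 5
= 671655


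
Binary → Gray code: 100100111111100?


Binary: 100100111111100
Gray code: G = B XOR (B >> 1)
B >> 1 = 010010011111110
100100111111100 XOR 010010011111110:
  1 XOR 0 = 1
  0 XOR 1 = 1
  0 XOR 0 = 0
  1 XOR 0 = 1
  0 XOR 1 = 1
  0 XOR 0 = 0
  1 XOR 0 = 1
  1 XOR 1 = 0
  1 XOR 1 = 0
  1 XOR 1 = 0
  1 XOR 1 = 0
  1 XOR 1 = 0
  1 XOR 1 = 0
  0 XOR 1 = 1
  0 XOR 0 = 0
= 110110100000010


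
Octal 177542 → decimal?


Positional values:
Position 0: 2 × 8^0 = 2
Position 1: 4 × 8^1 = 32
Position 2: 5 × 8^2 = 320
Position 3: 7 × 8^3 = 3584
Position 4: 7 × 8^4 = 28672
Position 5: 1 × 8^5 = 32768
Sum = 2 + 32 + 320 + 3584 + 28672 + 32768
= 65378


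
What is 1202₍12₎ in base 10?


Positional values (base 12):
  2 × 12^0 = 2 × 1 = 2
  0 × 12^1 = 0 × 12 = 0
  2 × 12^2 = 2 × 144 = 288
  1 × 12^3 = 1 × 1728 = 1728
Sum = 2 + 0 + 288 + 1728
= 2018


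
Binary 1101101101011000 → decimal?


Positional values:
Bit 3: 1 × 2^3 = 8
Bit 4: 1 × 2^4 = 16
Bit 6: 1 × 2^6 = 64
Bit 8: 1 × 2^8 = 256
Bit 9: 1 × 2^9 = 512
Bit 11: 1 × 2^11 = 2048
Bit 12: 1 × 2^12 = 4096
Bit 14: 1 × 2^14 = 16384
Bit 15: 1 × 2^15 = 32768
Sum = 8 + 16 + 64 + 256 + 512 + 2048 + 4096 + 16384 + 32768
= 56152


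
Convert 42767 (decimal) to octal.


Divide by 8 repeatedly:
42767 ÷ 8 = 5345 remainder 7
5345 ÷ 8 = 668 remainder 1
668 ÷ 8 = 83 remainder 4
83 ÷ 8 = 10 remainder 3
10 ÷ 8 = 1 remainder 2
1 ÷ 8 = 0 remainder 1
Reading remainders bottom-up:
= 0o123417


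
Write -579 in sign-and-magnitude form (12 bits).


Sign bit: 1 (negative)
Magnitude: 579 = 01001000011
= 101001000011


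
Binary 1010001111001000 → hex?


Group into 4-bit nibbles: 1010001111001000
  1010 = A
  0011 = 3
  1100 = C
  1000 = 8
= 0xA3C8


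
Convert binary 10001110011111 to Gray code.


Binary: 10001110011111
Gray code: G = B XOR (B >> 1)
B >> 1 = 01000111001111
10001110011111 XOR 01000111001111:
  1 XOR 0 = 1
  0 XOR 1 = 1
  0 XOR 0 = 0
  0 XOR 0 = 0
  1 XOR 0 = 1
  1 XOR 1 = 0
  1 XOR 1 = 0
  0 XOR 1 = 1
  0 XOR 0 = 0
  1 XOR 0 = 1
  1 XOR 1 = 0
  1 XOR 1 = 0
  1 XOR 1 = 0
  1 XOR 1 = 0
= 11001001010000


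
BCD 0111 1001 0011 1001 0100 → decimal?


Each 4-bit group → digit:
  0111 → 7
  1001 → 9
  0011 → 3
  1001 → 9
  0100 → 4
= 79394


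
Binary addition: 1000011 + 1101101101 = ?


Align and add column by column (LSB to MSB, carry propagating):
  00001000011
+ 01101101101
  -----------
  col 0: 1 + 1 + 0 (carry in) = 2 → bit 0, carry out 1
  col 1: 1 + 0 + 1 (carry in) = 2 → bit 0, carry out 1
  col 2: 0 + 1 + 1 (carry in) = 2 → bit 0, carry out 1
  col 3: 0 + 1 + 1 (carry in) = 2 → bit 0, carry out 1
  col 4: 0 + 0 + 1 (carry in) = 1 → bit 1, carry out 0
  col 5: 0 + 1 + 0 (carry in) = 1 → bit 1, carry out 0
  col 6: 1 + 1 + 0 (carry in) = 2 → bit 0, carry out 1
  col 7: 0 + 0 + 1 (carry in) = 1 → bit 1, carry out 0
  col 8: 0 + 1 + 0 (carry in) = 1 → bit 1, carry out 0
  col 9: 0 + 1 + 0 (carry in) = 1 → bit 1, carry out 0
  col 10: 0 + 0 + 0 (carry in) = 0 → bit 0, carry out 0
Reading bits MSB→LSB: 01110110000
Strip leading zeros: 1110110000
= 1110110000


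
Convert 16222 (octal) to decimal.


Positional values:
Position 0: 2 × 8^0 = 2
Position 1: 2 × 8^1 = 16
Position 2: 2 × 8^2 = 128
Position 3: 6 × 8^3 = 3072
Position 4: 1 × 8^4 = 4096
Sum = 2 + 16 + 128 + 3072 + 4096
= 7314


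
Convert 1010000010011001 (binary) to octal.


Group into 3-bit groups: 001010000010011001
  001 = 1
  010 = 2
  000 = 0
  010 = 2
  011 = 3
  001 = 1
= 0o120231


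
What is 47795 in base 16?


Divide by 16 repeatedly:
47795 ÷ 16 = 2987 remainder 3 (3)
2987 ÷ 16 = 186 remainder 11 (B)
186 ÷ 16 = 11 remainder 10 (A)
11 ÷ 16 = 0 remainder 11 (B)
Reading remainders bottom-up:
= 0xBAB3


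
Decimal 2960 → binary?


Divide by 2 repeatedly:
2960 ÷ 2 = 1480 remainder 0
1480 ÷ 2 = 740 remainder 0
740 ÷ 2 = 370 remainder 0
370 ÷ 2 = 185 remainder 0
185 ÷ 2 = 92 remainder 1
92 ÷ 2 = 46 remainder 0
46 ÷ 2 = 23 remainder 0
23 ÷ 2 = 11 remainder 1
11 ÷ 2 = 5 remainder 1
5 ÷ 2 = 2 remainder 1
2 ÷ 2 = 1 remainder 0
1 ÷ 2 = 0 remainder 1
Reading remainders bottom-up:
= 101110010000


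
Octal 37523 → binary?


Each octal digit → 3 binary bits:
  3 = 011
  7 = 111
  5 = 101
  2 = 010
  3 = 011
Concatenate: 011 111 101 010 011
= 011111101010011


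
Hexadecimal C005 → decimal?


Positional values:
Position 0: 5 × 16^0 = 5 × 1 = 5
Position 1: 0 × 16^1 = 0 × 16 = 0
Position 2: 0 × 16^2 = 0 × 256 = 0
Position 3: C × 16^3 = 12 × 4096 = 49152
Sum = 5 + 0 + 0 + 49152
= 49157


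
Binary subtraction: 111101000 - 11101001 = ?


Align and subtract column by column (LSB to MSB, borrowing when needed):
  111101000
- 011101001
  ---------
  col 0: (0 - 0 borrow-in) - 1 → borrow from next column: (0+2) - 1 = 1, borrow out 1
  col 1: (0 - 1 borrow-in) - 0 → borrow from next column: (-1+2) - 0 = 1, borrow out 1
  col 2: (0 - 1 borrow-in) - 0 → borrow from next column: (-1+2) - 0 = 1, borrow out 1
  col 3: (1 - 1 borrow-in) - 1 → borrow from next column: (0+2) - 1 = 1, borrow out 1
  col 4: (0 - 1 borrow-in) - 0 → borrow from next column: (-1+2) - 0 = 1, borrow out 1
  col 5: (1 - 1 borrow-in) - 1 → borrow from next column: (0+2) - 1 = 1, borrow out 1
  col 6: (1 - 1 borrow-in) - 1 → borrow from next column: (0+2) - 1 = 1, borrow out 1
  col 7: (1 - 1 borrow-in) - 1 → borrow from next column: (0+2) - 1 = 1, borrow out 1
  col 8: (1 - 1 borrow-in) - 0 → 0 - 0 = 0, borrow out 0
Reading bits MSB→LSB: 011111111
Strip leading zeros: 11111111
= 11111111


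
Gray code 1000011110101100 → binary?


Gray code: 1000011110101100
MSB stays the same: 1
Each subsequent bit = prev_binary XOR current_gray:
  B[1] = 1 XOR 0 = 1
  B[2] = 1 XOR 0 = 1
  B[3] = 1 XOR 0 = 1
  B[4] = 1 XOR 0 = 1
  B[5] = 1 XOR 1 = 0
  B[6] = 0 XOR 1 = 1
  B[7] = 1 XOR 1 = 0
  B[8] = 0 XOR 1 = 1
  B[9] = 1 XOR 0 = 1
  B[10] = 1 XOR 1 = 0
  B[11] = 0 XOR 0 = 0
  B[12] = 0 XOR 1 = 1
  B[13] = 1 XOR 1 = 0
  B[14] = 0 XOR 0 = 0
  B[15] = 0 XOR 0 = 0
= 1111101011001000 (64200 decimal)


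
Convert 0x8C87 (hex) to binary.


Each hex digit → 4 binary bits:
  8 = 1000
  C = 1100
  8 = 1000
  7 = 0111
Concatenate: 1000 1100 1000 0111
= 1000110010000111


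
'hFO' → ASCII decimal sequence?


String: 'hFO'  (3 characters)
Per-character ASCII lookup:
  'h': lowercase starts at 97: 'h' = 97 + 7 = 104
  'F': uppercase starts at 65: 'F' = 65 + 5 = 70
  'O': uppercase starts at 65: 'O' = 65 + 14 = 79
= 104 70 79


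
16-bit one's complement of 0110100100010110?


Original: 0110100100010110
Invert all bits:
  bit 0: 0 → 1
  bit 1: 1 → 0
  bit 2: 1 → 0
  bit 3: 0 → 1
  bit 4: 1 → 0
  bit 5: 0 → 1
  bit 6: 0 → 1
  bit 7: 1 → 0
  bit 8: 0 → 1
  bit 9: 0 → 1
  bit 10: 0 → 1
  bit 11: 1 → 0
  bit 12: 0 → 1
  bit 13: 1 → 0
  bit 14: 1 → 0
  bit 15: 0 → 1
= 1001011011101001


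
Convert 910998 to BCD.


Each digit → 4-bit binary:
  9 → 1001
  1 → 0001
  0 → 0000
  9 → 1001
  9 → 1001
  8 → 1000
= 1001 0001 0000 1001 1001 1000


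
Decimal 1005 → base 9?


Divide by 9 repeatedly:
1005 ÷ 9 = 111 remainder 6
111 ÷ 9 = 12 remainder 3
12 ÷ 9 = 1 remainder 3
1 ÷ 9 = 0 remainder 1
Reading remainders bottom-up:
= 1336


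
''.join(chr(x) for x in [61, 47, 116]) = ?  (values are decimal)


Codes (decimal): 61 47 116
Per-code ASCII lookup:
  61  (special character) → '='
  47  (special character) → '/'
  116  (range 97-122: lowercase, 116 - 97 = 19) → 't'
= '=/t'


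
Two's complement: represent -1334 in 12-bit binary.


Original: 010100110110
Step 1 - Invert all bits: 101011001001
Step 2 - Add 1: 101011001001 + 1
= 101011001010 (represents -1334)


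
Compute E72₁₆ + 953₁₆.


Align and add column by column (LSB to MSB, each column mod 16 with carry):
  0E72
+ 0953
  ----
  col 0: 2(2) + 3(3) + 0 (carry in) = 5 → 5(5), carry out 0
  col 1: 7(7) + 5(5) + 0 (carry in) = 12 → C(12), carry out 0
  col 2: E(14) + 9(9) + 0 (carry in) = 23 → 7(7), carry out 1
  col 3: 0(0) + 0(0) + 1 (carry in) = 1 → 1(1), carry out 0
Reading digits MSB→LSB: 17C5
Strip leading zeros: 17C5
= 0x17C5


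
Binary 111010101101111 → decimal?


Positional values:
Bit 0: 1 × 2^0 = 1
Bit 1: 1 × 2^1 = 2
Bit 2: 1 × 2^2 = 4
Bit 3: 1 × 2^3 = 8
Bit 5: 1 × 2^5 = 32
Bit 6: 1 × 2^6 = 64
Bit 8: 1 × 2^8 = 256
Bit 10: 1 × 2^10 = 1024
Bit 12: 1 × 2^12 = 4096
Bit 13: 1 × 2^13 = 8192
Bit 14: 1 × 2^14 = 16384
Sum = 1 + 2 + 4 + 8 + 32 + 64 + 256 + 1024 + 4096 + 8192 + 16384
= 30063


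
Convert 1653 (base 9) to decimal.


Positional values (base 9):
  3 × 9^0 = 3 × 1 = 3
  5 × 9^1 = 5 × 9 = 45
  6 × 9^2 = 6 × 81 = 486
  1 × 9^3 = 1 × 729 = 729
Sum = 3 + 45 + 486 + 729
= 1263


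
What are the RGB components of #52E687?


Hex: #52E687
R = 52₁₆ = 82
G = E6₁₆ = 230
B = 87₁₆ = 135
= RGB(82, 230, 135)


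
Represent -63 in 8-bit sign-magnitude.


Sign bit: 1 (negative)
Magnitude: 63 = 0111111
= 10111111


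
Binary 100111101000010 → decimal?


Positional values:
Bit 1: 1 × 2^1 = 2
Bit 6: 1 × 2^6 = 64
Bit 8: 1 × 2^8 = 256
Bit 9: 1 × 2^9 = 512
Bit 10: 1 × 2^10 = 1024
Bit 11: 1 × 2^11 = 2048
Bit 14: 1 × 2^14 = 16384
Sum = 2 + 64 + 256 + 512 + 1024 + 2048 + 16384
= 20290


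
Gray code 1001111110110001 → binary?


Gray code: 1001111110110001
MSB stays the same: 1
Each subsequent bit = prev_binary XOR current_gray:
  B[1] = 1 XOR 0 = 1
  B[2] = 1 XOR 0 = 1
  B[3] = 1 XOR 1 = 0
  B[4] = 0 XOR 1 = 1
  B[5] = 1 XOR 1 = 0
  B[6] = 0 XOR 1 = 1
  B[7] = 1 XOR 1 = 0
  B[8] = 0 XOR 1 = 1
  B[9] = 1 XOR 0 = 1
  B[10] = 1 XOR 1 = 0
  B[11] = 0 XOR 1 = 1
  B[12] = 1 XOR 0 = 1
  B[13] = 1 XOR 0 = 1
  B[14] = 1 XOR 0 = 1
  B[15] = 1 XOR 1 = 0
= 1110101011011110 (60126 decimal)


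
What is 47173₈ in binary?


Each octal digit → 3 binary bits:
  4 = 100
  7 = 111
  1 = 001
  7 = 111
  3 = 011
Concatenate: 100 111 001 111 011
= 100111001111011


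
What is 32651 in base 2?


Divide by 2 repeatedly:
32651 ÷ 2 = 16325 remainder 1
16325 ÷ 2 = 8162 remainder 1
8162 ÷ 2 = 4081 remainder 0
4081 ÷ 2 = 2040 remainder 1
2040 ÷ 2 = 1020 remainder 0
1020 ÷ 2 = 510 remainder 0
510 ÷ 2 = 255 remainder 0
255 ÷ 2 = 127 remainder 1
127 ÷ 2 = 63 remainder 1
63 ÷ 2 = 31 remainder 1
31 ÷ 2 = 15 remainder 1
15 ÷ 2 = 7 remainder 1
7 ÷ 2 = 3 remainder 1
3 ÷ 2 = 1 remainder 1
1 ÷ 2 = 0 remainder 1
Reading remainders bottom-up:
= 111111110001011


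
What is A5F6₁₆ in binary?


Each hex digit → 4 binary bits:
  A = 1010
  5 = 0101
  F = 1111
  6 = 0110
Concatenate: 1010 0101 1111 0110
= 1010010111110110


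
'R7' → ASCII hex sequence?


String: 'R7'  (2 characters)
Per-character ASCII lookup:
  'R': uppercase starts at 65: 'R' = 65 + 17 = 82 → 0x52
  '7': digits start at 48: '7' = 48 + 7 = 55 → 0x37
= 0x52 0x37


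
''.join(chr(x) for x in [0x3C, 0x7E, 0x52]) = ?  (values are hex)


Codes (hex): 0x3C 0x7E 0x52
Per-code ASCII lookup:
  0x3C = 60  (special character) → '<'
  0x7E = 126  (special character) → '~'
  0x52 = 82  (range 65-90: uppercase, 82 - 65 = 17) → 'R'
= '<~R'


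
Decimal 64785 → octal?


Divide by 8 repeatedly:
64785 ÷ 8 = 8098 remainder 1
8098 ÷ 8 = 1012 remainder 2
1012 ÷ 8 = 126 remainder 4
126 ÷ 8 = 15 remainder 6
15 ÷ 8 = 1 remainder 7
1 ÷ 8 = 0 remainder 1
Reading remainders bottom-up:
= 0o176421


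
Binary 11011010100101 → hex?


Group into 4-bit nibbles: 0011011010100101
  0011 = 3
  0110 = 6
  1010 = A
  0101 = 5
= 0x36A5


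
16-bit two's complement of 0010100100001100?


Original: 0010100100001100
Step 1 - Invert all bits: 1101011011110011
Step 2 - Add 1: 1101011011110011 + 1
= 1101011011110100 (represents -10508)


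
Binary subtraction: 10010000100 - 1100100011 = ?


Align and subtract column by column (LSB to MSB, borrowing when needed):
  10010000100
- 01100100011
  -----------
  col 0: (0 - 0 borrow-in) - 1 → borrow from next column: (0+2) - 1 = 1, borrow out 1
  col 1: (0 - 1 borrow-in) - 1 → borrow from next column: (-1+2) - 1 = 0, borrow out 1
  col 2: (1 - 1 borrow-in) - 0 → 0 - 0 = 0, borrow out 0
  col 3: (0 - 0 borrow-in) - 0 → 0 - 0 = 0, borrow out 0
  col 4: (0 - 0 borrow-in) - 0 → 0 - 0 = 0, borrow out 0
  col 5: (0 - 0 borrow-in) - 1 → borrow from next column: (0+2) - 1 = 1, borrow out 1
  col 6: (0 - 1 borrow-in) - 0 → borrow from next column: (-1+2) - 0 = 1, borrow out 1
  col 7: (1 - 1 borrow-in) - 0 → 0 - 0 = 0, borrow out 0
  col 8: (0 - 0 borrow-in) - 1 → borrow from next column: (0+2) - 1 = 1, borrow out 1
  col 9: (0 - 1 borrow-in) - 1 → borrow from next column: (-1+2) - 1 = 0, borrow out 1
  col 10: (1 - 1 borrow-in) - 0 → 0 - 0 = 0, borrow out 0
Reading bits MSB→LSB: 00101100001
Strip leading zeros: 101100001
= 101100001


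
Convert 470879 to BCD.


Each digit → 4-bit binary:
  4 → 0100
  7 → 0111
  0 → 0000
  8 → 1000
  7 → 0111
  9 → 1001
= 0100 0111 0000 1000 0111 1001


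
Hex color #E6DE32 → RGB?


Hex: #E6DE32
R = E6₁₆ = 230
G = DE₁₆ = 222
B = 32₁₆ = 50
= RGB(230, 222, 50)


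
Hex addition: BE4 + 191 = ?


Align and add column by column (LSB to MSB, each column mod 16 with carry):
  0BE4
+ 0191
  ----
  col 0: 4(4) + 1(1) + 0 (carry in) = 5 → 5(5), carry out 0
  col 1: E(14) + 9(9) + 0 (carry in) = 23 → 7(7), carry out 1
  col 2: B(11) + 1(1) + 1 (carry in) = 13 → D(13), carry out 0
  col 3: 0(0) + 0(0) + 0 (carry in) = 0 → 0(0), carry out 0
Reading digits MSB→LSB: 0D75
Strip leading zeros: D75
= 0xD75


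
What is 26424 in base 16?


Divide by 16 repeatedly:
26424 ÷ 16 = 1651 remainder 8 (8)
1651 ÷ 16 = 103 remainder 3 (3)
103 ÷ 16 = 6 remainder 7 (7)
6 ÷ 16 = 0 remainder 6 (6)
Reading remainders bottom-up:
= 0x6738


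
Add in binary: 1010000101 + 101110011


Align and add column by column (LSB to MSB, carry propagating):
  01010000101
+ 00101110011
  -----------
  col 0: 1 + 1 + 0 (carry in) = 2 → bit 0, carry out 1
  col 1: 0 + 1 + 1 (carry in) = 2 → bit 0, carry out 1
  col 2: 1 + 0 + 1 (carry in) = 2 → bit 0, carry out 1
  col 3: 0 + 0 + 1 (carry in) = 1 → bit 1, carry out 0
  col 4: 0 + 1 + 0 (carry in) = 1 → bit 1, carry out 0
  col 5: 0 + 1 + 0 (carry in) = 1 → bit 1, carry out 0
  col 6: 0 + 1 + 0 (carry in) = 1 → bit 1, carry out 0
  col 7: 1 + 0 + 0 (carry in) = 1 → bit 1, carry out 0
  col 8: 0 + 1 + 0 (carry in) = 1 → bit 1, carry out 0
  col 9: 1 + 0 + 0 (carry in) = 1 → bit 1, carry out 0
  col 10: 0 + 0 + 0 (carry in) = 0 → bit 0, carry out 0
Reading bits MSB→LSB: 01111111000
Strip leading zeros: 1111111000
= 1111111000


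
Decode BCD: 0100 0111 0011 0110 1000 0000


Each 4-bit group → digit:
  0100 → 4
  0111 → 7
  0011 → 3
  0110 → 6
  1000 → 8
  0000 → 0
= 473680


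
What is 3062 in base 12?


Divide by 12 repeatedly:
3062 ÷ 12 = 255 remainder 2
255 ÷ 12 = 21 remainder 3
21 ÷ 12 = 1 remainder 9
1 ÷ 12 = 0 remainder 1
Reading remainders bottom-up:
= 1932


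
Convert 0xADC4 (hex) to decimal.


Positional values:
Position 0: 4 × 16^0 = 4 × 1 = 4
Position 1: C × 16^1 = 12 × 16 = 192
Position 2: D × 16^2 = 13 × 256 = 3328
Position 3: A × 16^3 = 10 × 4096 = 40960
Sum = 4 + 192 + 3328 + 40960
= 44484


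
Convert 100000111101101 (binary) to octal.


Group into 3-bit groups: 100000111101101
  100 = 4
  000 = 0
  111 = 7
  101 = 5
  101 = 5
= 0o40755


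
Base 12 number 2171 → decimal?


Positional values (base 12):
  1 × 12^0 = 1 × 1 = 1
  7 × 12^1 = 7 × 12 = 84
  1 × 12^2 = 1 × 144 = 144
  2 × 12^3 = 2 × 1728 = 3456
Sum = 1 + 84 + 144 + 3456
= 3685


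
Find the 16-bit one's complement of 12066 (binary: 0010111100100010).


Original: 0010111100100010
Invert all bits:
  bit 0: 0 → 1
  bit 1: 0 → 1
  bit 2: 1 → 0
  bit 3: 0 → 1
  bit 4: 1 → 0
  bit 5: 1 → 0
  bit 6: 1 → 0
  bit 7: 1 → 0
  bit 8: 0 → 1
  bit 9: 0 → 1
  bit 10: 1 → 0
  bit 11: 0 → 1
  bit 12: 0 → 1
  bit 13: 0 → 1
  bit 14: 1 → 0
  bit 15: 0 → 1
= 1101000011011101


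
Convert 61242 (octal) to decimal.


Positional values:
Position 0: 2 × 8^0 = 2
Position 1: 4 × 8^1 = 32
Position 2: 2 × 8^2 = 128
Position 3: 1 × 8^3 = 512
Position 4: 6 × 8^4 = 24576
Sum = 2 + 32 + 128 + 512 + 24576
= 25250


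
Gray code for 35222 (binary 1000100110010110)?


Binary: 1000100110010110
Gray code: G = B XOR (B >> 1)
B >> 1 = 0100010011001011
1000100110010110 XOR 0100010011001011:
  1 XOR 0 = 1
  0 XOR 1 = 1
  0 XOR 0 = 0
  0 XOR 0 = 0
  1 XOR 0 = 1
  0 XOR 1 = 1
  0 XOR 0 = 0
  1 XOR 0 = 1
  1 XOR 1 = 0
  0 XOR 1 = 1
  0 XOR 0 = 0
  1 XOR 0 = 1
  0 XOR 1 = 1
  1 XOR 0 = 1
  1 XOR 1 = 0
  0 XOR 1 = 1
= 1100110101011101


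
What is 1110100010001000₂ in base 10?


Positional values:
Bit 3: 1 × 2^3 = 8
Bit 7: 1 × 2^7 = 128
Bit 11: 1 × 2^11 = 2048
Bit 13: 1 × 2^13 = 8192
Bit 14: 1 × 2^14 = 16384
Bit 15: 1 × 2^15 = 32768
Sum = 8 + 128 + 2048 + 8192 + 16384 + 32768
= 59528


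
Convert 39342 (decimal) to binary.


Divide by 2 repeatedly:
39342 ÷ 2 = 19671 remainder 0
19671 ÷ 2 = 9835 remainder 1
9835 ÷ 2 = 4917 remainder 1
4917 ÷ 2 = 2458 remainder 1
2458 ÷ 2 = 1229 remainder 0
1229 ÷ 2 = 614 remainder 1
614 ÷ 2 = 307 remainder 0
307 ÷ 2 = 153 remainder 1
153 ÷ 2 = 76 remainder 1
76 ÷ 2 = 38 remainder 0
38 ÷ 2 = 19 remainder 0
19 ÷ 2 = 9 remainder 1
9 ÷ 2 = 4 remainder 1
4 ÷ 2 = 2 remainder 0
2 ÷ 2 = 1 remainder 0
1 ÷ 2 = 0 remainder 1
Reading remainders bottom-up:
= 1001100110101110


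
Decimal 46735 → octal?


Divide by 8 repeatedly:
46735 ÷ 8 = 5841 remainder 7
5841 ÷ 8 = 730 remainder 1
730 ÷ 8 = 91 remainder 2
91 ÷ 8 = 11 remainder 3
11 ÷ 8 = 1 remainder 3
1 ÷ 8 = 0 remainder 1
Reading remainders bottom-up:
= 0o133217


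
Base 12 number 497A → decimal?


Positional values (base 12):
  A × 12^0 = 10 × 1 = 10
  7 × 12^1 = 7 × 12 = 84
  9 × 12^2 = 9 × 144 = 1296
  4 × 12^3 = 4 × 1728 = 6912
Sum = 10 + 84 + 1296 + 6912
= 8302


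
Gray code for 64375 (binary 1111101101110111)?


Binary: 1111101101110111
Gray code: G = B XOR (B >> 1)
B >> 1 = 0111110110111011
1111101101110111 XOR 0111110110111011:
  1 XOR 0 = 1
  1 XOR 1 = 0
  1 XOR 1 = 0
  1 XOR 1 = 0
  1 XOR 1 = 0
  0 XOR 1 = 1
  1 XOR 0 = 1
  1 XOR 1 = 0
  0 XOR 1 = 1
  1 XOR 0 = 1
  1 XOR 1 = 0
  1 XOR 1 = 0
  0 XOR 1 = 1
  1 XOR 0 = 1
  1 XOR 1 = 0
  1 XOR 1 = 0
= 1000011011001100


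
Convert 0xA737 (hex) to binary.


Each hex digit → 4 binary bits:
  A = 1010
  7 = 0111
  3 = 0011
  7 = 0111
Concatenate: 1010 0111 0011 0111
= 1010011100110111


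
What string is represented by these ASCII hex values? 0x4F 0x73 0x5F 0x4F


Codes (hex): 0x4F 0x73 0x5F 0x4F
Per-code ASCII lookup:
  0x4F = 79  (range 65-90: uppercase, 79 - 65 = 14) → 'O'
  0x73 = 115  (range 97-122: lowercase, 115 - 97 = 18) → 's'
  0x5F = 95  (special character) → '_'
  0x4F = 79  (range 65-90: uppercase, 79 - 65 = 14) → 'O'
= 'Os_O'


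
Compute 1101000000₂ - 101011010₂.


Align and subtract column by column (LSB to MSB, borrowing when needed):
  1101000000
- 0101011010
  ----------
  col 0: (0 - 0 borrow-in) - 0 → 0 - 0 = 0, borrow out 0
  col 1: (0 - 0 borrow-in) - 1 → borrow from next column: (0+2) - 1 = 1, borrow out 1
  col 2: (0 - 1 borrow-in) - 0 → borrow from next column: (-1+2) - 0 = 1, borrow out 1
  col 3: (0 - 1 borrow-in) - 1 → borrow from next column: (-1+2) - 1 = 0, borrow out 1
  col 4: (0 - 1 borrow-in) - 1 → borrow from next column: (-1+2) - 1 = 0, borrow out 1
  col 5: (0 - 1 borrow-in) - 0 → borrow from next column: (-1+2) - 0 = 1, borrow out 1
  col 6: (1 - 1 borrow-in) - 1 → borrow from next column: (0+2) - 1 = 1, borrow out 1
  col 7: (0 - 1 borrow-in) - 0 → borrow from next column: (-1+2) - 0 = 1, borrow out 1
  col 8: (1 - 1 borrow-in) - 1 → borrow from next column: (0+2) - 1 = 1, borrow out 1
  col 9: (1 - 1 borrow-in) - 0 → 0 - 0 = 0, borrow out 0
Reading bits MSB→LSB: 0111100110
Strip leading zeros: 111100110
= 111100110


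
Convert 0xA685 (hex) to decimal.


Positional values:
Position 0: 5 × 16^0 = 5 × 1 = 5
Position 1: 8 × 16^1 = 8 × 16 = 128
Position 2: 6 × 16^2 = 6 × 256 = 1536
Position 3: A × 16^3 = 10 × 4096 = 40960
Sum = 5 + 128 + 1536 + 40960
= 42629


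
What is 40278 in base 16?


Divide by 16 repeatedly:
40278 ÷ 16 = 2517 remainder 6 (6)
2517 ÷ 16 = 157 remainder 5 (5)
157 ÷ 16 = 9 remainder 13 (D)
9 ÷ 16 = 0 remainder 9 (9)
Reading remainders bottom-up:
= 0x9D56


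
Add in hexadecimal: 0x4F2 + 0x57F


Align and add column by column (LSB to MSB, each column mod 16 with carry):
  04F2
+ 057F
  ----
  col 0: 2(2) + F(15) + 0 (carry in) = 17 → 1(1), carry out 1
  col 1: F(15) + 7(7) + 1 (carry in) = 23 → 7(7), carry out 1
  col 2: 4(4) + 5(5) + 1 (carry in) = 10 → A(10), carry out 0
  col 3: 0(0) + 0(0) + 0 (carry in) = 0 → 0(0), carry out 0
Reading digits MSB→LSB: 0A71
Strip leading zeros: A71
= 0xA71


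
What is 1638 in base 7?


Divide by 7 repeatedly:
1638 ÷ 7 = 234 remainder 0
234 ÷ 7 = 33 remainder 3
33 ÷ 7 = 4 remainder 5
4 ÷ 7 = 0 remainder 4
Reading remainders bottom-up:
= 4530


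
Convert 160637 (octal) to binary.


Each octal digit → 3 binary bits:
  1 = 001
  6 = 110
  0 = 000
  6 = 110
  3 = 011
  7 = 111
Concatenate: 001 110 000 110 011 111
= 001110000110011111


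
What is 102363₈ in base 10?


Positional values:
Position 0: 3 × 8^0 = 3
Position 1: 6 × 8^1 = 48
Position 2: 3 × 8^2 = 192
Position 3: 2 × 8^3 = 1024
Position 4: 0 × 8^4 = 0
Position 5: 1 × 8^5 = 32768
Sum = 3 + 48 + 192 + 1024 + 0 + 32768
= 34035


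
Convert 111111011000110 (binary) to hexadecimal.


Group into 4-bit nibbles: 0111111011000110
  0111 = 7
  1110 = E
  1100 = C
  0110 = 6
= 0x7EC6


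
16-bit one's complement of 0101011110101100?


Original: 0101011110101100
Invert all bits:
  bit 0: 0 → 1
  bit 1: 1 → 0
  bit 2: 0 → 1
  bit 3: 1 → 0
  bit 4: 0 → 1
  bit 5: 1 → 0
  bit 6: 1 → 0
  bit 7: 1 → 0
  bit 8: 1 → 0
  bit 9: 0 → 1
  bit 10: 1 → 0
  bit 11: 0 → 1
  bit 12: 1 → 0
  bit 13: 1 → 0
  bit 14: 0 → 1
  bit 15: 0 → 1
= 1010100001010011


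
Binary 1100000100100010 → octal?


Group into 3-bit groups: 001100000100100010
  001 = 1
  100 = 4
  000 = 0
  100 = 4
  100 = 4
  010 = 2
= 0o140442


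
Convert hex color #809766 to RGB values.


Hex: #809766
R = 80₁₆ = 128
G = 97₁₆ = 151
B = 66₁₆ = 102
= RGB(128, 151, 102)


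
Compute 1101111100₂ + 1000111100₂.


Align and add column by column (LSB to MSB, carry propagating):
  01101111100
+ 01000111100
  -----------
  col 0: 0 + 0 + 0 (carry in) = 0 → bit 0, carry out 0
  col 1: 0 + 0 + 0 (carry in) = 0 → bit 0, carry out 0
  col 2: 1 + 1 + 0 (carry in) = 2 → bit 0, carry out 1
  col 3: 1 + 1 + 1 (carry in) = 3 → bit 1, carry out 1
  col 4: 1 + 1 + 1 (carry in) = 3 → bit 1, carry out 1
  col 5: 1 + 1 + 1 (carry in) = 3 → bit 1, carry out 1
  col 6: 1 + 0 + 1 (carry in) = 2 → bit 0, carry out 1
  col 7: 0 + 0 + 1 (carry in) = 1 → bit 1, carry out 0
  col 8: 1 + 0 + 0 (carry in) = 1 → bit 1, carry out 0
  col 9: 1 + 1 + 0 (carry in) = 2 → bit 0, carry out 1
  col 10: 0 + 0 + 1 (carry in) = 1 → bit 1, carry out 0
Reading bits MSB→LSB: 10110111000
Strip leading zeros: 10110111000
= 10110111000


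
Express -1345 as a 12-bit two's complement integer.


Original: 010101000001
Step 1 - Invert all bits: 101010111110
Step 2 - Add 1: 101010111110 + 1
= 101010111111 (represents -1345)


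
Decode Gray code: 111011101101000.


Gray code: 111011101101000
MSB stays the same: 1
Each subsequent bit = prev_binary XOR current_gray:
  B[1] = 1 XOR 1 = 0
  B[2] = 0 XOR 1 = 1
  B[3] = 1 XOR 0 = 1
  B[4] = 1 XOR 1 = 0
  B[5] = 0 XOR 1 = 1
  B[6] = 1 XOR 1 = 0
  B[7] = 0 XOR 0 = 0
  B[8] = 0 XOR 1 = 1
  B[9] = 1 XOR 1 = 0
  B[10] = 0 XOR 0 = 0
  B[11] = 0 XOR 1 = 1
  B[12] = 1 XOR 0 = 1
  B[13] = 1 XOR 0 = 1
  B[14] = 1 XOR 0 = 1
= 101101001001111 (23119 decimal)


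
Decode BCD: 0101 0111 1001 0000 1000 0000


Each 4-bit group → digit:
  0101 → 5
  0111 → 7
  1001 → 9
  0000 → 0
  1000 → 8
  0000 → 0
= 579080


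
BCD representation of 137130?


Each digit → 4-bit binary:
  1 → 0001
  3 → 0011
  7 → 0111
  1 → 0001
  3 → 0011
  0 → 0000
= 0001 0011 0111 0001 0011 0000


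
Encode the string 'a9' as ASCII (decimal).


String: 'a9'  (2 characters)
Per-character ASCII lookup:
  'a': lowercase starts at 97: 'a' = 97 + 0 = 97
  '9': digits start at 48: '9' = 48 + 9 = 57
= 97 57


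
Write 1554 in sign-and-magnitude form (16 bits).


Sign bit: 0 (positive)
Magnitude: 1554 = 000011000010010
= 0000011000010010


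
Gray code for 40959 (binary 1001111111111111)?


Binary: 1001111111111111
Gray code: G = B XOR (B >> 1)
B >> 1 = 0100111111111111
1001111111111111 XOR 0100111111111111:
  1 XOR 0 = 1
  0 XOR 1 = 1
  0 XOR 0 = 0
  1 XOR 0 = 1
  1 XOR 1 = 0
  1 XOR 1 = 0
  1 XOR 1 = 0
  1 XOR 1 = 0
  1 XOR 1 = 0
  1 XOR 1 = 0
  1 XOR 1 = 0
  1 XOR 1 = 0
  1 XOR 1 = 0
  1 XOR 1 = 0
  1 XOR 1 = 0
  1 XOR 1 = 0
= 1101000000000000


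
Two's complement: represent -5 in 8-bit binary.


Original: 00000101
Step 1 - Invert all bits: 11111010
Step 2 - Add 1: 11111010 + 1
= 11111011 (represents -5)


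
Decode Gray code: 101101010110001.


Gray code: 101101010110001
MSB stays the same: 1
Each subsequent bit = prev_binary XOR current_gray:
  B[1] = 1 XOR 0 = 1
  B[2] = 1 XOR 1 = 0
  B[3] = 0 XOR 1 = 1
  B[4] = 1 XOR 0 = 1
  B[5] = 1 XOR 1 = 0
  B[6] = 0 XOR 0 = 0
  B[7] = 0 XOR 1 = 1
  B[8] = 1 XOR 0 = 1
  B[9] = 1 XOR 1 = 0
  B[10] = 0 XOR 1 = 1
  B[11] = 1 XOR 0 = 1
  B[12] = 1 XOR 0 = 1
  B[13] = 1 XOR 0 = 1
  B[14] = 1 XOR 1 = 0
= 110110011011110 (27870 decimal)


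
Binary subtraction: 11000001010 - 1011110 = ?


Align and subtract column by column (LSB to MSB, borrowing when needed):
  11000001010
- 00001011110
  -----------
  col 0: (0 - 0 borrow-in) - 0 → 0 - 0 = 0, borrow out 0
  col 1: (1 - 0 borrow-in) - 1 → 1 - 1 = 0, borrow out 0
  col 2: (0 - 0 borrow-in) - 1 → borrow from next column: (0+2) - 1 = 1, borrow out 1
  col 3: (1 - 1 borrow-in) - 1 → borrow from next column: (0+2) - 1 = 1, borrow out 1
  col 4: (0 - 1 borrow-in) - 1 → borrow from next column: (-1+2) - 1 = 0, borrow out 1
  col 5: (0 - 1 borrow-in) - 0 → borrow from next column: (-1+2) - 0 = 1, borrow out 1
  col 6: (0 - 1 borrow-in) - 1 → borrow from next column: (-1+2) - 1 = 0, borrow out 1
  col 7: (0 - 1 borrow-in) - 0 → borrow from next column: (-1+2) - 0 = 1, borrow out 1
  col 8: (0 - 1 borrow-in) - 0 → borrow from next column: (-1+2) - 0 = 1, borrow out 1
  col 9: (1 - 1 borrow-in) - 0 → 0 - 0 = 0, borrow out 0
  col 10: (1 - 0 borrow-in) - 0 → 1 - 0 = 1, borrow out 0
Reading bits MSB→LSB: 10110101100
Strip leading zeros: 10110101100
= 10110101100


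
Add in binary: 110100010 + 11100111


Align and add column by column (LSB to MSB, carry propagating):
  0110100010
+ 0011100111
  ----------
  col 0: 0 + 1 + 0 (carry in) = 1 → bit 1, carry out 0
  col 1: 1 + 1 + 0 (carry in) = 2 → bit 0, carry out 1
  col 2: 0 + 1 + 1 (carry in) = 2 → bit 0, carry out 1
  col 3: 0 + 0 + 1 (carry in) = 1 → bit 1, carry out 0
  col 4: 0 + 0 + 0 (carry in) = 0 → bit 0, carry out 0
  col 5: 1 + 1 + 0 (carry in) = 2 → bit 0, carry out 1
  col 6: 0 + 1 + 1 (carry in) = 2 → bit 0, carry out 1
  col 7: 1 + 1 + 1 (carry in) = 3 → bit 1, carry out 1
  col 8: 1 + 0 + 1 (carry in) = 2 → bit 0, carry out 1
  col 9: 0 + 0 + 1 (carry in) = 1 → bit 1, carry out 0
Reading bits MSB→LSB: 1010001001
Strip leading zeros: 1010001001
= 1010001001


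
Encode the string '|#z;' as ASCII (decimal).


String: '|#z;'  (4 characters)
Per-character ASCII lookup:
  '|': special character: '|' = 124
  '#': special character: '#' = 35
  'z': lowercase starts at 97: 'z' = 97 + 25 = 122
  ';': special character: ';' = 59
= 124 35 122 59


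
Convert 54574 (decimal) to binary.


Divide by 2 repeatedly:
54574 ÷ 2 = 27287 remainder 0
27287 ÷ 2 = 13643 remainder 1
13643 ÷ 2 = 6821 remainder 1
6821 ÷ 2 = 3410 remainder 1
3410 ÷ 2 = 1705 remainder 0
1705 ÷ 2 = 852 remainder 1
852 ÷ 2 = 426 remainder 0
426 ÷ 2 = 213 remainder 0
213 ÷ 2 = 106 remainder 1
106 ÷ 2 = 53 remainder 0
53 ÷ 2 = 26 remainder 1
26 ÷ 2 = 13 remainder 0
13 ÷ 2 = 6 remainder 1
6 ÷ 2 = 3 remainder 0
3 ÷ 2 = 1 remainder 1
1 ÷ 2 = 0 remainder 1
Reading remainders bottom-up:
= 1101010100101110


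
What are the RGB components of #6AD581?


Hex: #6AD581
R = 6A₁₆ = 106
G = D5₁₆ = 213
B = 81₁₆ = 129
= RGB(106, 213, 129)


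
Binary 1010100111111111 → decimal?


Positional values:
Bit 0: 1 × 2^0 = 1
Bit 1: 1 × 2^1 = 2
Bit 2: 1 × 2^2 = 4
Bit 3: 1 × 2^3 = 8
Bit 4: 1 × 2^4 = 16
Bit 5: 1 × 2^5 = 32
Bit 6: 1 × 2^6 = 64
Bit 7: 1 × 2^7 = 128
Bit 8: 1 × 2^8 = 256
Bit 11: 1 × 2^11 = 2048
Bit 13: 1 × 2^13 = 8192
Bit 15: 1 × 2^15 = 32768
Sum = 1 + 2 + 4 + 8 + 16 + 32 + 64 + 128 + 256 + 2048 + 8192 + 32768
= 43519


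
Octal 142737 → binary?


Each octal digit → 3 binary bits:
  1 = 001
  4 = 100
  2 = 010
  7 = 111
  3 = 011
  7 = 111
Concatenate: 001 100 010 111 011 111
= 001100010111011111


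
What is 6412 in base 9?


Divide by 9 repeatedly:
6412 ÷ 9 = 712 remainder 4
712 ÷ 9 = 79 remainder 1
79 ÷ 9 = 8 remainder 7
8 ÷ 9 = 0 remainder 8
Reading remainders bottom-up:
= 8714


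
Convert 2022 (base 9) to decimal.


Positional values (base 9):
  2 × 9^0 = 2 × 1 = 2
  2 × 9^1 = 2 × 9 = 18
  0 × 9^2 = 0 × 81 = 0
  2 × 9^3 = 2 × 729 = 1458
Sum = 2 + 18 + 0 + 1458
= 1478


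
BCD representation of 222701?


Each digit → 4-bit binary:
  2 → 0010
  2 → 0010
  2 → 0010
  7 → 0111
  0 → 0000
  1 → 0001
= 0010 0010 0010 0111 0000 0001


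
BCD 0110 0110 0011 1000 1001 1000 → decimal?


Each 4-bit group → digit:
  0110 → 6
  0110 → 6
  0011 → 3
  1000 → 8
  1001 → 9
  1000 → 8
= 663898


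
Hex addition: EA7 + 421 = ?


Align and add column by column (LSB to MSB, each column mod 16 with carry):
  0EA7
+ 0421
  ----
  col 0: 7(7) + 1(1) + 0 (carry in) = 8 → 8(8), carry out 0
  col 1: A(10) + 2(2) + 0 (carry in) = 12 → C(12), carry out 0
  col 2: E(14) + 4(4) + 0 (carry in) = 18 → 2(2), carry out 1
  col 3: 0(0) + 0(0) + 1 (carry in) = 1 → 1(1), carry out 0
Reading digits MSB→LSB: 12C8
Strip leading zeros: 12C8
= 0x12C8


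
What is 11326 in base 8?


Divide by 8 repeatedly:
11326 ÷ 8 = 1415 remainder 6
1415 ÷ 8 = 176 remainder 7
176 ÷ 8 = 22 remainder 0
22 ÷ 8 = 2 remainder 6
2 ÷ 8 = 0 remainder 2
Reading remainders bottom-up:
= 0o26076


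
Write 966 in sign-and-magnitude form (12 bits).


Sign bit: 0 (positive)
Magnitude: 966 = 01111000110
= 001111000110


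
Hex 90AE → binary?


Each hex digit → 4 binary bits:
  9 = 1001
  0 = 0000
  A = 1010
  E = 1110
Concatenate: 1001 0000 1010 1110
= 1001000010101110


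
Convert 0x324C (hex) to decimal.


Positional values:
Position 0: C × 16^0 = 12 × 1 = 12
Position 1: 4 × 16^1 = 4 × 16 = 64
Position 2: 2 × 16^2 = 2 × 256 = 512
Position 3: 3 × 16^3 = 3 × 4096 = 12288
Sum = 12 + 64 + 512 + 12288
= 12876


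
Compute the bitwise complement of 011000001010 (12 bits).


Original: 011000001010
Invert all bits:
  bit 0: 0 → 1
  bit 1: 1 → 0
  bit 2: 1 → 0
  bit 3: 0 → 1
  bit 4: 0 → 1
  bit 5: 0 → 1
  bit 6: 0 → 1
  bit 7: 0 → 1
  bit 8: 1 → 0
  bit 9: 0 → 1
  bit 10: 1 → 0
  bit 11: 0 → 1
= 100111110101


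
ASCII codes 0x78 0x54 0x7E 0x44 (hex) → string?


Codes (hex): 0x78 0x54 0x7E 0x44
Per-code ASCII lookup:
  0x78 = 120  (range 97-122: lowercase, 120 - 97 = 23) → 'x'
  0x54 = 84  (range 65-90: uppercase, 84 - 65 = 19) → 'T'
  0x7E = 126  (special character) → '~'
  0x44 = 68  (range 65-90: uppercase, 68 - 65 = 3) → 'D'
= 'xT~D'


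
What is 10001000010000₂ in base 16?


Group into 4-bit nibbles: 0010001000010000
  0010 = 2
  0010 = 2
  0001 = 1
  0000 = 0
= 0x2210


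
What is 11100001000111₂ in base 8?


Group into 3-bit groups: 011100001000111
  011 = 3
  100 = 4
  001 = 1
  000 = 0
  111 = 7
= 0o34107


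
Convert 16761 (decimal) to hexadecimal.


Divide by 16 repeatedly:
16761 ÷ 16 = 1047 remainder 9 (9)
1047 ÷ 16 = 65 remainder 7 (7)
65 ÷ 16 = 4 remainder 1 (1)
4 ÷ 16 = 0 remainder 4 (4)
Reading remainders bottom-up:
= 0x4179


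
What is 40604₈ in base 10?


Positional values:
Position 0: 4 × 8^0 = 4
Position 1: 0 × 8^1 = 0
Position 2: 6 × 8^2 = 384
Position 3: 0 × 8^3 = 0
Position 4: 4 × 8^4 = 16384
Sum = 4 + 0 + 384 + 0 + 16384
= 16772


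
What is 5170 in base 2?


Divide by 2 repeatedly:
5170 ÷ 2 = 2585 remainder 0
2585 ÷ 2 = 1292 remainder 1
1292 ÷ 2 = 646 remainder 0
646 ÷ 2 = 323 remainder 0
323 ÷ 2 = 161 remainder 1
161 ÷ 2 = 80 remainder 1
80 ÷ 2 = 40 remainder 0
40 ÷ 2 = 20 remainder 0
20 ÷ 2 = 10 remainder 0
10 ÷ 2 = 5 remainder 0
5 ÷ 2 = 2 remainder 1
2 ÷ 2 = 1 remainder 0
1 ÷ 2 = 0 remainder 1
Reading remainders bottom-up:
= 1010000110010


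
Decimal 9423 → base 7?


Divide by 7 repeatedly:
9423 ÷ 7 = 1346 remainder 1
1346 ÷ 7 = 192 remainder 2
192 ÷ 7 = 27 remainder 3
27 ÷ 7 = 3 remainder 6
3 ÷ 7 = 0 remainder 3
Reading remainders bottom-up:
= 36321


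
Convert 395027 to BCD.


Each digit → 4-bit binary:
  3 → 0011
  9 → 1001
  5 → 0101
  0 → 0000
  2 → 0010
  7 → 0111
= 0011 1001 0101 0000 0010 0111


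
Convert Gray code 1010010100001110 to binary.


Gray code: 1010010100001110
MSB stays the same: 1
Each subsequent bit = prev_binary XOR current_gray:
  B[1] = 1 XOR 0 = 1
  B[2] = 1 XOR 1 = 0
  B[3] = 0 XOR 0 = 0
  B[4] = 0 XOR 0 = 0
  B[5] = 0 XOR 1 = 1
  B[6] = 1 XOR 0 = 1
  B[7] = 1 XOR 1 = 0
  B[8] = 0 XOR 0 = 0
  B[9] = 0 XOR 0 = 0
  B[10] = 0 XOR 0 = 0
  B[11] = 0 XOR 0 = 0
  B[12] = 0 XOR 1 = 1
  B[13] = 1 XOR 1 = 0
  B[14] = 0 XOR 1 = 1
  B[15] = 1 XOR 0 = 1
= 1100011000001011 (50699 decimal)


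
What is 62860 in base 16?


Divide by 16 repeatedly:
62860 ÷ 16 = 3928 remainder 12 (C)
3928 ÷ 16 = 245 remainder 8 (8)
245 ÷ 16 = 15 remainder 5 (5)
15 ÷ 16 = 0 remainder 15 (F)
Reading remainders bottom-up:
= 0xF58C


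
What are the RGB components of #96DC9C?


Hex: #96DC9C
R = 96₁₆ = 150
G = DC₁₆ = 220
B = 9C₁₆ = 156
= RGB(150, 220, 156)


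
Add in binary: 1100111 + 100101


Align and add column by column (LSB to MSB, carry propagating):
  01100111
+ 00100101
  --------
  col 0: 1 + 1 + 0 (carry in) = 2 → bit 0, carry out 1
  col 1: 1 + 0 + 1 (carry in) = 2 → bit 0, carry out 1
  col 2: 1 + 1 + 1 (carry in) = 3 → bit 1, carry out 1
  col 3: 0 + 0 + 1 (carry in) = 1 → bit 1, carry out 0
  col 4: 0 + 0 + 0 (carry in) = 0 → bit 0, carry out 0
  col 5: 1 + 1 + 0 (carry in) = 2 → bit 0, carry out 1
  col 6: 1 + 0 + 1 (carry in) = 2 → bit 0, carry out 1
  col 7: 0 + 0 + 1 (carry in) = 1 → bit 1, carry out 0
Reading bits MSB→LSB: 10001100
Strip leading zeros: 10001100
= 10001100
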